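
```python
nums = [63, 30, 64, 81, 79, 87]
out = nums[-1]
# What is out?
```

nums has length 6. Negative index -1 maps to positive index 6 + (-1) = 5. nums[5] = 87.

87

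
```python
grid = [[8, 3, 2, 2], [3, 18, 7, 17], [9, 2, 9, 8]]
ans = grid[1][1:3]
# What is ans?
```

grid[1] = [3, 18, 7, 17]. grid[1] has length 4. The slice grid[1][1:3] selects indices [1, 2] (1->18, 2->7), giving [18, 7].

[18, 7]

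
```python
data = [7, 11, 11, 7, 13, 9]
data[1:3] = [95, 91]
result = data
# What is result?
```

data starts as [7, 11, 11, 7, 13, 9] (length 6). The slice data[1:3] covers indices [1, 2] with values [11, 11]. Replacing that slice with [95, 91] (same length) produces [7, 95, 91, 7, 13, 9].

[7, 95, 91, 7, 13, 9]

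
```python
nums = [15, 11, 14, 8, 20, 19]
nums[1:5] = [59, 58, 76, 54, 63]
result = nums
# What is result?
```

nums starts as [15, 11, 14, 8, 20, 19] (length 6). The slice nums[1:5] covers indices [1, 2, 3, 4] with values [11, 14, 8, 20]. Replacing that slice with [59, 58, 76, 54, 63] (different length) produces [15, 59, 58, 76, 54, 63, 19].

[15, 59, 58, 76, 54, 63, 19]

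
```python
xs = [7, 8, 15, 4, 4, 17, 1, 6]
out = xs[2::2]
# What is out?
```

xs has length 8. The slice xs[2::2] selects indices [2, 4, 6] (2->15, 4->4, 6->1), giving [15, 4, 1].

[15, 4, 1]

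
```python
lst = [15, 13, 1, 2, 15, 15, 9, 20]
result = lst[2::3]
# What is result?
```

lst has length 8. The slice lst[2::3] selects indices [2, 5] (2->1, 5->15), giving [1, 15].

[1, 15]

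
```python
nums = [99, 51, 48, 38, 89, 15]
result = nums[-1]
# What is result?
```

nums has length 6. Negative index -1 maps to positive index 6 + (-1) = 5. nums[5] = 15.

15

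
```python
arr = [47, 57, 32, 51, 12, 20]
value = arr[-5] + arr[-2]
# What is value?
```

arr has length 6. Negative index -5 maps to positive index 6 + (-5) = 1. arr[1] = 57.
arr has length 6. Negative index -2 maps to positive index 6 + (-2) = 4. arr[4] = 12.
Sum: 57 + 12 = 69.

69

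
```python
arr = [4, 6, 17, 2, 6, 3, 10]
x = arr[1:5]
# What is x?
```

arr has length 7. The slice arr[1:5] selects indices [1, 2, 3, 4] (1->6, 2->17, 3->2, 4->6), giving [6, 17, 2, 6].

[6, 17, 2, 6]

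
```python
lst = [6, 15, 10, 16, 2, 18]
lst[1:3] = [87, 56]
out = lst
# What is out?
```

lst starts as [6, 15, 10, 16, 2, 18] (length 6). The slice lst[1:3] covers indices [1, 2] with values [15, 10]. Replacing that slice with [87, 56] (same length) produces [6, 87, 56, 16, 2, 18].

[6, 87, 56, 16, 2, 18]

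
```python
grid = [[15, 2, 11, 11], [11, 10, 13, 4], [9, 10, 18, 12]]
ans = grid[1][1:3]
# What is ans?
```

grid[1] = [11, 10, 13, 4]. grid[1] has length 4. The slice grid[1][1:3] selects indices [1, 2] (1->10, 2->13), giving [10, 13].

[10, 13]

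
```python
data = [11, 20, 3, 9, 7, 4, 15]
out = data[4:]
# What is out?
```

data has length 7. The slice data[4:] selects indices [4, 5, 6] (4->7, 5->4, 6->15), giving [7, 4, 15].

[7, 4, 15]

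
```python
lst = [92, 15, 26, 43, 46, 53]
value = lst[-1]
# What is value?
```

lst has length 6. Negative index -1 maps to positive index 6 + (-1) = 5. lst[5] = 53.

53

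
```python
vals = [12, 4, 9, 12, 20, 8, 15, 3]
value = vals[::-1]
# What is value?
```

vals has length 8. The slice vals[::-1] selects indices [7, 6, 5, 4, 3, 2, 1, 0] (7->3, 6->15, 5->8, 4->20, 3->12, 2->9, 1->4, 0->12), giving [3, 15, 8, 20, 12, 9, 4, 12].

[3, 15, 8, 20, 12, 9, 4, 12]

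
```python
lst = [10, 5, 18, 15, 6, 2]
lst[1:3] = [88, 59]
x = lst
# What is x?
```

lst starts as [10, 5, 18, 15, 6, 2] (length 6). The slice lst[1:3] covers indices [1, 2] with values [5, 18]. Replacing that slice with [88, 59] (same length) produces [10, 88, 59, 15, 6, 2].

[10, 88, 59, 15, 6, 2]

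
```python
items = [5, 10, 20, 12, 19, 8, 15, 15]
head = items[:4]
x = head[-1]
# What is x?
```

items has length 8. The slice items[:4] selects indices [0, 1, 2, 3] (0->5, 1->10, 2->20, 3->12), giving [5, 10, 20, 12]. So head = [5, 10, 20, 12]. Then head[-1] = 12.

12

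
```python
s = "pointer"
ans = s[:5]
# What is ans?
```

s has length 7. The slice s[:5] selects indices [0, 1, 2, 3, 4] (0->'p', 1->'o', 2->'i', 3->'n', 4->'t'), giving 'point'.

'point'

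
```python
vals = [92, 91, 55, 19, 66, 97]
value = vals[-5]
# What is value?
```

vals has length 6. Negative index -5 maps to positive index 6 + (-5) = 1. vals[1] = 91.

91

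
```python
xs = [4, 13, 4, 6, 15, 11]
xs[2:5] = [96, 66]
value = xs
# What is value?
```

xs starts as [4, 13, 4, 6, 15, 11] (length 6). The slice xs[2:5] covers indices [2, 3, 4] with values [4, 6, 15]. Replacing that slice with [96, 66] (different length) produces [4, 13, 96, 66, 11].

[4, 13, 96, 66, 11]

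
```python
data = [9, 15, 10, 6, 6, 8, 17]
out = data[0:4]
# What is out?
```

data has length 7. The slice data[0:4] selects indices [0, 1, 2, 3] (0->9, 1->15, 2->10, 3->6), giving [9, 15, 10, 6].

[9, 15, 10, 6]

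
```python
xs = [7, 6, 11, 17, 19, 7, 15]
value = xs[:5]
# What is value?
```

xs has length 7. The slice xs[:5] selects indices [0, 1, 2, 3, 4] (0->7, 1->6, 2->11, 3->17, 4->19), giving [7, 6, 11, 17, 19].

[7, 6, 11, 17, 19]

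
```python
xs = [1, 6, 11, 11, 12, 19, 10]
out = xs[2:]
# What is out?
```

xs has length 7. The slice xs[2:] selects indices [2, 3, 4, 5, 6] (2->11, 3->11, 4->12, 5->19, 6->10), giving [11, 11, 12, 19, 10].

[11, 11, 12, 19, 10]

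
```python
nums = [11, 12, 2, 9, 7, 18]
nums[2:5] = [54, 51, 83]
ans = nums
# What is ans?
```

nums starts as [11, 12, 2, 9, 7, 18] (length 6). The slice nums[2:5] covers indices [2, 3, 4] with values [2, 9, 7]. Replacing that slice with [54, 51, 83] (same length) produces [11, 12, 54, 51, 83, 18].

[11, 12, 54, 51, 83, 18]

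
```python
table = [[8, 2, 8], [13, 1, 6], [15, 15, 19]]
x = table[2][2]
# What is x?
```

table[2] = [15, 15, 19]. Taking column 2 of that row yields 19.

19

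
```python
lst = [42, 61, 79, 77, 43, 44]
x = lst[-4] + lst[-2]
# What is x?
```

lst has length 6. Negative index -4 maps to positive index 6 + (-4) = 2. lst[2] = 79.
lst has length 6. Negative index -2 maps to positive index 6 + (-2) = 4. lst[4] = 43.
Sum: 79 + 43 = 122.

122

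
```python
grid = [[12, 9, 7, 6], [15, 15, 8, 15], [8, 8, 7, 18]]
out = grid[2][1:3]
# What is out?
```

grid[2] = [8, 8, 7, 18]. grid[2] has length 4. The slice grid[2][1:3] selects indices [1, 2] (1->8, 2->7), giving [8, 7].

[8, 7]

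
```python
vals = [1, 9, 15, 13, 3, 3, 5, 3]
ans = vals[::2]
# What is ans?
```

vals has length 8. The slice vals[::2] selects indices [0, 2, 4, 6] (0->1, 2->15, 4->3, 6->5), giving [1, 15, 3, 5].

[1, 15, 3, 5]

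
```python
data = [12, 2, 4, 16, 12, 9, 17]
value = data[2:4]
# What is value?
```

data has length 7. The slice data[2:4] selects indices [2, 3] (2->4, 3->16), giving [4, 16].

[4, 16]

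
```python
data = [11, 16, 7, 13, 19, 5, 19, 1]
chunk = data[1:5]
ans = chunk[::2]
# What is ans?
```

data has length 8. The slice data[1:5] selects indices [1, 2, 3, 4] (1->16, 2->7, 3->13, 4->19), giving [16, 7, 13, 19]. So chunk = [16, 7, 13, 19]. chunk has length 4. The slice chunk[::2] selects indices [0, 2] (0->16, 2->13), giving [16, 13].

[16, 13]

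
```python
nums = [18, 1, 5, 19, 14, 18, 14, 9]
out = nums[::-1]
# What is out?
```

nums has length 8. The slice nums[::-1] selects indices [7, 6, 5, 4, 3, 2, 1, 0] (7->9, 6->14, 5->18, 4->14, 3->19, 2->5, 1->1, 0->18), giving [9, 14, 18, 14, 19, 5, 1, 18].

[9, 14, 18, 14, 19, 5, 1, 18]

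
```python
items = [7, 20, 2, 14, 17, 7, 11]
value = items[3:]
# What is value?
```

items has length 7. The slice items[3:] selects indices [3, 4, 5, 6] (3->14, 4->17, 5->7, 6->11), giving [14, 17, 7, 11].

[14, 17, 7, 11]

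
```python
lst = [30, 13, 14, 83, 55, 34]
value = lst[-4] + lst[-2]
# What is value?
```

lst has length 6. Negative index -4 maps to positive index 6 + (-4) = 2. lst[2] = 14.
lst has length 6. Negative index -2 maps to positive index 6 + (-2) = 4. lst[4] = 55.
Sum: 14 + 55 = 69.

69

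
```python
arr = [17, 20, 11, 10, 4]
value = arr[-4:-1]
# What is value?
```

arr has length 5. The slice arr[-4:-1] selects indices [1, 2, 3] (1->20, 2->11, 3->10), giving [20, 11, 10].

[20, 11, 10]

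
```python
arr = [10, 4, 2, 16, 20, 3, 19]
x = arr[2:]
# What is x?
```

arr has length 7. The slice arr[2:] selects indices [2, 3, 4, 5, 6] (2->2, 3->16, 4->20, 5->3, 6->19), giving [2, 16, 20, 3, 19].

[2, 16, 20, 3, 19]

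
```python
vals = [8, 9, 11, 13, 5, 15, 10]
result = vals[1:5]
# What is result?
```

vals has length 7. The slice vals[1:5] selects indices [1, 2, 3, 4] (1->9, 2->11, 3->13, 4->5), giving [9, 11, 13, 5].

[9, 11, 13, 5]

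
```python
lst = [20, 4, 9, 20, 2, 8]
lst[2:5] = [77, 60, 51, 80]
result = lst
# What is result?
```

lst starts as [20, 4, 9, 20, 2, 8] (length 6). The slice lst[2:5] covers indices [2, 3, 4] with values [9, 20, 2]. Replacing that slice with [77, 60, 51, 80] (different length) produces [20, 4, 77, 60, 51, 80, 8].

[20, 4, 77, 60, 51, 80, 8]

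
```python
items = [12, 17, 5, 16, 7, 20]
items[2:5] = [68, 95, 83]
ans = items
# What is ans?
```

items starts as [12, 17, 5, 16, 7, 20] (length 6). The slice items[2:5] covers indices [2, 3, 4] with values [5, 16, 7]. Replacing that slice with [68, 95, 83] (same length) produces [12, 17, 68, 95, 83, 20].

[12, 17, 68, 95, 83, 20]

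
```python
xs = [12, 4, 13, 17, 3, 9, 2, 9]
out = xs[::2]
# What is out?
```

xs has length 8. The slice xs[::2] selects indices [0, 2, 4, 6] (0->12, 2->13, 4->3, 6->2), giving [12, 13, 3, 2].

[12, 13, 3, 2]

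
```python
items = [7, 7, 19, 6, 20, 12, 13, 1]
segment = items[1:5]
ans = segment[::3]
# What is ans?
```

items has length 8. The slice items[1:5] selects indices [1, 2, 3, 4] (1->7, 2->19, 3->6, 4->20), giving [7, 19, 6, 20]. So segment = [7, 19, 6, 20]. segment has length 4. The slice segment[::3] selects indices [0, 3] (0->7, 3->20), giving [7, 20].

[7, 20]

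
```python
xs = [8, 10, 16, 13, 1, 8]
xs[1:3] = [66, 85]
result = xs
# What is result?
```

xs starts as [8, 10, 16, 13, 1, 8] (length 6). The slice xs[1:3] covers indices [1, 2] with values [10, 16]. Replacing that slice with [66, 85] (same length) produces [8, 66, 85, 13, 1, 8].

[8, 66, 85, 13, 1, 8]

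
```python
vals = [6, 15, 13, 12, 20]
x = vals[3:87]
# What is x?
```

vals has length 5. The slice vals[3:87] selects indices [3, 4] (3->12, 4->20), giving [12, 20].

[12, 20]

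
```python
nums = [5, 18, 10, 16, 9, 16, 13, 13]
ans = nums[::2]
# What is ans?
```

nums has length 8. The slice nums[::2] selects indices [0, 2, 4, 6] (0->5, 2->10, 4->9, 6->13), giving [5, 10, 9, 13].

[5, 10, 9, 13]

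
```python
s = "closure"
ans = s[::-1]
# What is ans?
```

s has length 7. The slice s[::-1] selects indices [6, 5, 4, 3, 2, 1, 0] (6->'e', 5->'r', 4->'u', 3->'s', 2->'o', 1->'l', 0->'c'), giving 'erusolc'.

'erusolc'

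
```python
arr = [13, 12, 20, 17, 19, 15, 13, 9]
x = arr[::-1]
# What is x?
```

arr has length 8. The slice arr[::-1] selects indices [7, 6, 5, 4, 3, 2, 1, 0] (7->9, 6->13, 5->15, 4->19, 3->17, 2->20, 1->12, 0->13), giving [9, 13, 15, 19, 17, 20, 12, 13].

[9, 13, 15, 19, 17, 20, 12, 13]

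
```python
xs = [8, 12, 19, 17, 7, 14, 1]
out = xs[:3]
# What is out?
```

xs has length 7. The slice xs[:3] selects indices [0, 1, 2] (0->8, 1->12, 2->19), giving [8, 12, 19].

[8, 12, 19]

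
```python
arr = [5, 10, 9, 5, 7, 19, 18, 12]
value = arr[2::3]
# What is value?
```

arr has length 8. The slice arr[2::3] selects indices [2, 5] (2->9, 5->19), giving [9, 19].

[9, 19]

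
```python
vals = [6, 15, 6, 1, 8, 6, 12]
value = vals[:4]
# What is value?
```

vals has length 7. The slice vals[:4] selects indices [0, 1, 2, 3] (0->6, 1->15, 2->6, 3->1), giving [6, 15, 6, 1].

[6, 15, 6, 1]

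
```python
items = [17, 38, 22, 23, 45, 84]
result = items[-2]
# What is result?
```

items has length 6. Negative index -2 maps to positive index 6 + (-2) = 4. items[4] = 45.

45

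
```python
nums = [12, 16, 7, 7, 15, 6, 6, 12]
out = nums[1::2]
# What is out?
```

nums has length 8. The slice nums[1::2] selects indices [1, 3, 5, 7] (1->16, 3->7, 5->6, 7->12), giving [16, 7, 6, 12].

[16, 7, 6, 12]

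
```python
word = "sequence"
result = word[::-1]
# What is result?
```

word has length 8. The slice word[::-1] selects indices [7, 6, 5, 4, 3, 2, 1, 0] (7->'e', 6->'c', 5->'n', 4->'e', 3->'u', 2->'q', 1->'e', 0->'s'), giving 'ecneuqes'.

'ecneuqes'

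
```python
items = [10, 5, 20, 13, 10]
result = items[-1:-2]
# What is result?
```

items has length 5. The slice items[-1:-2] resolves to an empty index range, so the result is [].

[]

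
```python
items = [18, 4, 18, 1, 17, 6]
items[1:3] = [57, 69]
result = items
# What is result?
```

items starts as [18, 4, 18, 1, 17, 6] (length 6). The slice items[1:3] covers indices [1, 2] with values [4, 18]. Replacing that slice with [57, 69] (same length) produces [18, 57, 69, 1, 17, 6].

[18, 57, 69, 1, 17, 6]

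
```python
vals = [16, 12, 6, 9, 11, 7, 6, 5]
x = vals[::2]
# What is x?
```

vals has length 8. The slice vals[::2] selects indices [0, 2, 4, 6] (0->16, 2->6, 4->11, 6->6), giving [16, 6, 11, 6].

[16, 6, 11, 6]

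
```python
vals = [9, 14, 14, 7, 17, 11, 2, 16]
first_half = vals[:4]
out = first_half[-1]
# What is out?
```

vals has length 8. The slice vals[:4] selects indices [0, 1, 2, 3] (0->9, 1->14, 2->14, 3->7), giving [9, 14, 14, 7]. So first_half = [9, 14, 14, 7]. Then first_half[-1] = 7.

7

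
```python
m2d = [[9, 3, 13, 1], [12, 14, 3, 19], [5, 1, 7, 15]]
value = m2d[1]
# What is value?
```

m2d has 3 rows. Row 1 is [12, 14, 3, 19].

[12, 14, 3, 19]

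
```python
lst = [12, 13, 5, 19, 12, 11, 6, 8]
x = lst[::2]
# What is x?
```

lst has length 8. The slice lst[::2] selects indices [0, 2, 4, 6] (0->12, 2->5, 4->12, 6->6), giving [12, 5, 12, 6].

[12, 5, 12, 6]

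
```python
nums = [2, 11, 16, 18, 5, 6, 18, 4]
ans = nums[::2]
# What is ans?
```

nums has length 8. The slice nums[::2] selects indices [0, 2, 4, 6] (0->2, 2->16, 4->5, 6->18), giving [2, 16, 5, 18].

[2, 16, 5, 18]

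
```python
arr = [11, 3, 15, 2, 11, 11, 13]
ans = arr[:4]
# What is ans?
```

arr has length 7. The slice arr[:4] selects indices [0, 1, 2, 3] (0->11, 1->3, 2->15, 3->2), giving [11, 3, 15, 2].

[11, 3, 15, 2]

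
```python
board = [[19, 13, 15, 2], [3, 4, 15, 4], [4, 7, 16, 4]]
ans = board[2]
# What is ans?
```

board has 3 rows. Row 2 is [4, 7, 16, 4].

[4, 7, 16, 4]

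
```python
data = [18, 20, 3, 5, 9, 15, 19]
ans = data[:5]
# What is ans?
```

data has length 7. The slice data[:5] selects indices [0, 1, 2, 3, 4] (0->18, 1->20, 2->3, 3->5, 4->9), giving [18, 20, 3, 5, 9].

[18, 20, 3, 5, 9]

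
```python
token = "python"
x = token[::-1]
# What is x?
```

token has length 6. The slice token[::-1] selects indices [5, 4, 3, 2, 1, 0] (5->'n', 4->'o', 3->'h', 2->'t', 1->'y', 0->'p'), giving 'nohtyp'.

'nohtyp'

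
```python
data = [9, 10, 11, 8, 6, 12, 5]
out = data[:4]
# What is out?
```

data has length 7. The slice data[:4] selects indices [0, 1, 2, 3] (0->9, 1->10, 2->11, 3->8), giving [9, 10, 11, 8].

[9, 10, 11, 8]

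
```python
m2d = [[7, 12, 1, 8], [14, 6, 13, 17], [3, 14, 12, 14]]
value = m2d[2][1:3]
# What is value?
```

m2d[2] = [3, 14, 12, 14]. m2d[2] has length 4. The slice m2d[2][1:3] selects indices [1, 2] (1->14, 2->12), giving [14, 12].

[14, 12]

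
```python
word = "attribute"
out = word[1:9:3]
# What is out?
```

word has length 9. The slice word[1:9:3] selects indices [1, 4, 7] (1->'t', 4->'i', 7->'t'), giving 'tit'.

'tit'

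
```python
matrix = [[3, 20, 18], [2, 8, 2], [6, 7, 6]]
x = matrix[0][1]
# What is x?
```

matrix[0] = [3, 20, 18]. Taking column 1 of that row yields 20.

20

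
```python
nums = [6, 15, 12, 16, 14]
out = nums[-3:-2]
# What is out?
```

nums has length 5. The slice nums[-3:-2] selects indices [2] (2->12), giving [12].

[12]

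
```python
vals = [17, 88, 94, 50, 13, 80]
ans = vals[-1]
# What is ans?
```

vals has length 6. Negative index -1 maps to positive index 6 + (-1) = 5. vals[5] = 80.

80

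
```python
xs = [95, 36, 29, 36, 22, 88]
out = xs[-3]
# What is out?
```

xs has length 6. Negative index -3 maps to positive index 6 + (-3) = 3. xs[3] = 36.

36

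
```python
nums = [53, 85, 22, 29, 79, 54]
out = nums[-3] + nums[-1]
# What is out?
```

nums has length 6. Negative index -3 maps to positive index 6 + (-3) = 3. nums[3] = 29.
nums has length 6. Negative index -1 maps to positive index 6 + (-1) = 5. nums[5] = 54.
Sum: 29 + 54 = 83.

83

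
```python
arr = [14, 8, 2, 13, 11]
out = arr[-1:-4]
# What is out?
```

arr has length 5. The slice arr[-1:-4] resolves to an empty index range, so the result is [].

[]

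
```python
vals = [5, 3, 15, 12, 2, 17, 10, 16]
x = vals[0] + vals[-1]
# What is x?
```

vals has length 8. vals[0] = 5.
vals has length 8. Negative index -1 maps to positive index 8 + (-1) = 7. vals[7] = 16.
Sum: 5 + 16 = 21.

21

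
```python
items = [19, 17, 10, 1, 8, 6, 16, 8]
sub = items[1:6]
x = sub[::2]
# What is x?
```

items has length 8. The slice items[1:6] selects indices [1, 2, 3, 4, 5] (1->17, 2->10, 3->1, 4->8, 5->6), giving [17, 10, 1, 8, 6]. So sub = [17, 10, 1, 8, 6]. sub has length 5. The slice sub[::2] selects indices [0, 2, 4] (0->17, 2->1, 4->6), giving [17, 1, 6].

[17, 1, 6]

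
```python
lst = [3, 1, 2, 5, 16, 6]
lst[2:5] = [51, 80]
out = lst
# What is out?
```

lst starts as [3, 1, 2, 5, 16, 6] (length 6). The slice lst[2:5] covers indices [2, 3, 4] with values [2, 5, 16]. Replacing that slice with [51, 80] (different length) produces [3, 1, 51, 80, 6].

[3, 1, 51, 80, 6]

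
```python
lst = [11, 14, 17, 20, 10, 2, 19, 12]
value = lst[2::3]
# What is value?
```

lst has length 8. The slice lst[2::3] selects indices [2, 5] (2->17, 5->2), giving [17, 2].

[17, 2]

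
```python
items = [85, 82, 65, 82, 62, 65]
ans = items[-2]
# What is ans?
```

items has length 6. Negative index -2 maps to positive index 6 + (-2) = 4. items[4] = 62.

62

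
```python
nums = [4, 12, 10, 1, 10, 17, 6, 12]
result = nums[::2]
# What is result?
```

nums has length 8. The slice nums[::2] selects indices [0, 2, 4, 6] (0->4, 2->10, 4->10, 6->6), giving [4, 10, 10, 6].

[4, 10, 10, 6]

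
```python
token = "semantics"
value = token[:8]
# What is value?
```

token has length 9. The slice token[:8] selects indices [0, 1, 2, 3, 4, 5, 6, 7] (0->'s', 1->'e', 2->'m', 3->'a', 4->'n', 5->'t', 6->'i', 7->'c'), giving 'semantic'.

'semantic'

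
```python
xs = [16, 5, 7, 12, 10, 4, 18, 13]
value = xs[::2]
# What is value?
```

xs has length 8. The slice xs[::2] selects indices [0, 2, 4, 6] (0->16, 2->7, 4->10, 6->18), giving [16, 7, 10, 18].

[16, 7, 10, 18]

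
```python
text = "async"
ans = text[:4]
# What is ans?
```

text has length 5. The slice text[:4] selects indices [0, 1, 2, 3] (0->'a', 1->'s', 2->'y', 3->'n'), giving 'asyn'.

'asyn'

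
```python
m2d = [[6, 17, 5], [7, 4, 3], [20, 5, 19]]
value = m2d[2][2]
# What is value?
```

m2d[2] = [20, 5, 19]. Taking column 2 of that row yields 19.

19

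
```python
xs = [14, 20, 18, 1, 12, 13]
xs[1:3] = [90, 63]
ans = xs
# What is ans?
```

xs starts as [14, 20, 18, 1, 12, 13] (length 6). The slice xs[1:3] covers indices [1, 2] with values [20, 18]. Replacing that slice with [90, 63] (same length) produces [14, 90, 63, 1, 12, 13].

[14, 90, 63, 1, 12, 13]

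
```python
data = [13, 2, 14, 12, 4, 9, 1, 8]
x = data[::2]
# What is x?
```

data has length 8. The slice data[::2] selects indices [0, 2, 4, 6] (0->13, 2->14, 4->4, 6->1), giving [13, 14, 4, 1].

[13, 14, 4, 1]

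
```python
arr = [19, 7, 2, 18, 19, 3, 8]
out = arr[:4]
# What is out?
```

arr has length 7. The slice arr[:4] selects indices [0, 1, 2, 3] (0->19, 1->7, 2->2, 3->18), giving [19, 7, 2, 18].

[19, 7, 2, 18]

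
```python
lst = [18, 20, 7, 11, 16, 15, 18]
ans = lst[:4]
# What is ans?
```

lst has length 7. The slice lst[:4] selects indices [0, 1, 2, 3] (0->18, 1->20, 2->7, 3->11), giving [18, 20, 7, 11].

[18, 20, 7, 11]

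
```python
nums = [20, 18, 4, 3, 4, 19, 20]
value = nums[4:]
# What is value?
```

nums has length 7. The slice nums[4:] selects indices [4, 5, 6] (4->4, 5->19, 6->20), giving [4, 19, 20].

[4, 19, 20]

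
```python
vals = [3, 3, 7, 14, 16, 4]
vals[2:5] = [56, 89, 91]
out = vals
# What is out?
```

vals starts as [3, 3, 7, 14, 16, 4] (length 6). The slice vals[2:5] covers indices [2, 3, 4] with values [7, 14, 16]. Replacing that slice with [56, 89, 91] (same length) produces [3, 3, 56, 89, 91, 4].

[3, 3, 56, 89, 91, 4]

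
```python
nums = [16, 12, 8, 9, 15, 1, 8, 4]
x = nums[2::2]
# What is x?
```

nums has length 8. The slice nums[2::2] selects indices [2, 4, 6] (2->8, 4->15, 6->8), giving [8, 15, 8].

[8, 15, 8]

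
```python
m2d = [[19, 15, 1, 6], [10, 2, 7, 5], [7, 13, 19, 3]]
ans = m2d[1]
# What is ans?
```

m2d has 3 rows. Row 1 is [10, 2, 7, 5].

[10, 2, 7, 5]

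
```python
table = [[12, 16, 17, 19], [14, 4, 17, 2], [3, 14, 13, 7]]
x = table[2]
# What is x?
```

table has 3 rows. Row 2 is [3, 14, 13, 7].

[3, 14, 13, 7]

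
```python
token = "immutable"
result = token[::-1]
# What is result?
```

token has length 9. The slice token[::-1] selects indices [8, 7, 6, 5, 4, 3, 2, 1, 0] (8->'e', 7->'l', 6->'b', 5->'a', 4->'t', 3->'u', 2->'m', 1->'m', 0->'i'), giving 'elbatummi'.

'elbatummi'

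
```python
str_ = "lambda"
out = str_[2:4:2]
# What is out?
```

str_ has length 6. The slice str_[2:4:2] selects indices [2] (2->'m'), giving 'm'.

'm'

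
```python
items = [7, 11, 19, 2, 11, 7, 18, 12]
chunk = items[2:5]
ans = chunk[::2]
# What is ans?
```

items has length 8. The slice items[2:5] selects indices [2, 3, 4] (2->19, 3->2, 4->11), giving [19, 2, 11]. So chunk = [19, 2, 11]. chunk has length 3. The slice chunk[::2] selects indices [0, 2] (0->19, 2->11), giving [19, 11].

[19, 11]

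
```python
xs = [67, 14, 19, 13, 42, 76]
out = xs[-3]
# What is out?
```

xs has length 6. Negative index -3 maps to positive index 6 + (-3) = 3. xs[3] = 13.

13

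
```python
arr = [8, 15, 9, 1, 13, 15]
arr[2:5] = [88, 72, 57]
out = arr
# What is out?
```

arr starts as [8, 15, 9, 1, 13, 15] (length 6). The slice arr[2:5] covers indices [2, 3, 4] with values [9, 1, 13]. Replacing that slice with [88, 72, 57] (same length) produces [8, 15, 88, 72, 57, 15].

[8, 15, 88, 72, 57, 15]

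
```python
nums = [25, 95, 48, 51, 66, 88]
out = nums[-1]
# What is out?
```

nums has length 6. Negative index -1 maps to positive index 6 + (-1) = 5. nums[5] = 88.

88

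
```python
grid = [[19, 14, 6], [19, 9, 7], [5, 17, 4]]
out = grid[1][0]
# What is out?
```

grid[1] = [19, 9, 7]. Taking column 0 of that row yields 19.

19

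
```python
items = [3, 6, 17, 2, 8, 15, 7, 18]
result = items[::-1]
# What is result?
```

items has length 8. The slice items[::-1] selects indices [7, 6, 5, 4, 3, 2, 1, 0] (7->18, 6->7, 5->15, 4->8, 3->2, 2->17, 1->6, 0->3), giving [18, 7, 15, 8, 2, 17, 6, 3].

[18, 7, 15, 8, 2, 17, 6, 3]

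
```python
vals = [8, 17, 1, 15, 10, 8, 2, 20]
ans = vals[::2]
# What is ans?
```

vals has length 8. The slice vals[::2] selects indices [0, 2, 4, 6] (0->8, 2->1, 4->10, 6->2), giving [8, 1, 10, 2].

[8, 1, 10, 2]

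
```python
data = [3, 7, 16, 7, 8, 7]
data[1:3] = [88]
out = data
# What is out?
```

data starts as [3, 7, 16, 7, 8, 7] (length 6). The slice data[1:3] covers indices [1, 2] with values [7, 16]. Replacing that slice with [88] (different length) produces [3, 88, 7, 8, 7].

[3, 88, 7, 8, 7]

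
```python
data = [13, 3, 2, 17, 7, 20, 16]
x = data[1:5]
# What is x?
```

data has length 7. The slice data[1:5] selects indices [1, 2, 3, 4] (1->3, 2->2, 3->17, 4->7), giving [3, 2, 17, 7].

[3, 2, 17, 7]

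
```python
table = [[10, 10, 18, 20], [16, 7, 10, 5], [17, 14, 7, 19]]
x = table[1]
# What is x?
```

table has 3 rows. Row 1 is [16, 7, 10, 5].

[16, 7, 10, 5]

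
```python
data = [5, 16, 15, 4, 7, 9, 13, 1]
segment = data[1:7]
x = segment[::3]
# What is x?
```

data has length 8. The slice data[1:7] selects indices [1, 2, 3, 4, 5, 6] (1->16, 2->15, 3->4, 4->7, 5->9, 6->13), giving [16, 15, 4, 7, 9, 13]. So segment = [16, 15, 4, 7, 9, 13]. segment has length 6. The slice segment[::3] selects indices [0, 3] (0->16, 3->7), giving [16, 7].

[16, 7]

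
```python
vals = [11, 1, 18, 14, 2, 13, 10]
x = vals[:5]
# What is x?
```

vals has length 7. The slice vals[:5] selects indices [0, 1, 2, 3, 4] (0->11, 1->1, 2->18, 3->14, 4->2), giving [11, 1, 18, 14, 2].

[11, 1, 18, 14, 2]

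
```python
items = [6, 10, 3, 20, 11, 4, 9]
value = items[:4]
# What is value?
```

items has length 7. The slice items[:4] selects indices [0, 1, 2, 3] (0->6, 1->10, 2->3, 3->20), giving [6, 10, 3, 20].

[6, 10, 3, 20]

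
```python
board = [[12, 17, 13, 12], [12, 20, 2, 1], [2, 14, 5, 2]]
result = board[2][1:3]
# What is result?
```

board[2] = [2, 14, 5, 2]. board[2] has length 4. The slice board[2][1:3] selects indices [1, 2] (1->14, 2->5), giving [14, 5].

[14, 5]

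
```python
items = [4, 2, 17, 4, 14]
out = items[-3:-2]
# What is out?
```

items has length 5. The slice items[-3:-2] selects indices [2] (2->17), giving [17].

[17]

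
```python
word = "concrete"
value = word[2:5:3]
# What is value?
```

word has length 8. The slice word[2:5:3] selects indices [2] (2->'n'), giving 'n'.

'n'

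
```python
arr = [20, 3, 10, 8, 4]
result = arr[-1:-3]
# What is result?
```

arr has length 5. The slice arr[-1:-3] resolves to an empty index range, so the result is [].

[]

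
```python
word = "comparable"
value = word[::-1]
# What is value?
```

word has length 10. The slice word[::-1] selects indices [9, 8, 7, 6, 5, 4, 3, 2, 1, 0] (9->'e', 8->'l', 7->'b', 6->'a', 5->'r', 4->'a', 3->'p', 2->'m', 1->'o', 0->'c'), giving 'elbarapmoc'.

'elbarapmoc'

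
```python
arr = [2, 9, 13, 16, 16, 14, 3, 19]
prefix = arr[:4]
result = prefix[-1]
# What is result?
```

arr has length 8. The slice arr[:4] selects indices [0, 1, 2, 3] (0->2, 1->9, 2->13, 3->16), giving [2, 9, 13, 16]. So prefix = [2, 9, 13, 16]. Then prefix[-1] = 16.

16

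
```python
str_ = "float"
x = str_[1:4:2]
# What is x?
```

str_ has length 5. The slice str_[1:4:2] selects indices [1, 3] (1->'l', 3->'a'), giving 'la'.

'la'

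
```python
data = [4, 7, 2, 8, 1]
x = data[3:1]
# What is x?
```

data has length 5. The slice data[3:1] resolves to an empty index range, so the result is [].

[]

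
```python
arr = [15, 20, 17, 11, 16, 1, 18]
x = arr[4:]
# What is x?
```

arr has length 7. The slice arr[4:] selects indices [4, 5, 6] (4->16, 5->1, 6->18), giving [16, 1, 18].

[16, 1, 18]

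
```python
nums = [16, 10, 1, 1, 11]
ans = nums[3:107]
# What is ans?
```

nums has length 5. The slice nums[3:107] selects indices [3, 4] (3->1, 4->11), giving [1, 11].

[1, 11]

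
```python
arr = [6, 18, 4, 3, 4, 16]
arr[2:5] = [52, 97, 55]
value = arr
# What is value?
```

arr starts as [6, 18, 4, 3, 4, 16] (length 6). The slice arr[2:5] covers indices [2, 3, 4] with values [4, 3, 4]. Replacing that slice with [52, 97, 55] (same length) produces [6, 18, 52, 97, 55, 16].

[6, 18, 52, 97, 55, 16]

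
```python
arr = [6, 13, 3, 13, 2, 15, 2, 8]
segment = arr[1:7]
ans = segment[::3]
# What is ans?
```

arr has length 8. The slice arr[1:7] selects indices [1, 2, 3, 4, 5, 6] (1->13, 2->3, 3->13, 4->2, 5->15, 6->2), giving [13, 3, 13, 2, 15, 2]. So segment = [13, 3, 13, 2, 15, 2]. segment has length 6. The slice segment[::3] selects indices [0, 3] (0->13, 3->2), giving [13, 2].

[13, 2]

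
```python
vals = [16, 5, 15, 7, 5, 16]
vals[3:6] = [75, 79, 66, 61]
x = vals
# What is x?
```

vals starts as [16, 5, 15, 7, 5, 16] (length 6). The slice vals[3:6] covers indices [3, 4, 5] with values [7, 5, 16]. Replacing that slice with [75, 79, 66, 61] (different length) produces [16, 5, 15, 75, 79, 66, 61].

[16, 5, 15, 75, 79, 66, 61]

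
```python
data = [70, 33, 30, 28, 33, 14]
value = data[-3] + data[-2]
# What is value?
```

data has length 6. Negative index -3 maps to positive index 6 + (-3) = 3. data[3] = 28.
data has length 6. Negative index -2 maps to positive index 6 + (-2) = 4. data[4] = 33.
Sum: 28 + 33 = 61.

61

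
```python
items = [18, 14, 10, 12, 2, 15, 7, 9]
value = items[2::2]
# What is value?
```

items has length 8. The slice items[2::2] selects indices [2, 4, 6] (2->10, 4->2, 6->7), giving [10, 2, 7].

[10, 2, 7]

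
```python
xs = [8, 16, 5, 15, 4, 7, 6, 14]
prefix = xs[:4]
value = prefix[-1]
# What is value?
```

xs has length 8. The slice xs[:4] selects indices [0, 1, 2, 3] (0->8, 1->16, 2->5, 3->15), giving [8, 16, 5, 15]. So prefix = [8, 16, 5, 15]. Then prefix[-1] = 15.

15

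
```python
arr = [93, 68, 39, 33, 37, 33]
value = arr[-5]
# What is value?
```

arr has length 6. Negative index -5 maps to positive index 6 + (-5) = 1. arr[1] = 68.

68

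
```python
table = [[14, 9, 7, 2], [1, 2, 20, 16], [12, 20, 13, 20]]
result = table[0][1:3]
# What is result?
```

table[0] = [14, 9, 7, 2]. table[0] has length 4. The slice table[0][1:3] selects indices [1, 2] (1->9, 2->7), giving [9, 7].

[9, 7]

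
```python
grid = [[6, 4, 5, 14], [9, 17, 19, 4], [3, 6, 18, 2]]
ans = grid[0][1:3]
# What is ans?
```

grid[0] = [6, 4, 5, 14]. grid[0] has length 4. The slice grid[0][1:3] selects indices [1, 2] (1->4, 2->5), giving [4, 5].

[4, 5]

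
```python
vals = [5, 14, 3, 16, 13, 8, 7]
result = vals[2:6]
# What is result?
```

vals has length 7. The slice vals[2:6] selects indices [2, 3, 4, 5] (2->3, 3->16, 4->13, 5->8), giving [3, 16, 13, 8].

[3, 16, 13, 8]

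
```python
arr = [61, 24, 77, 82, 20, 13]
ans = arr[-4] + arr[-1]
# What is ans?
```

arr has length 6. Negative index -4 maps to positive index 6 + (-4) = 2. arr[2] = 77.
arr has length 6. Negative index -1 maps to positive index 6 + (-1) = 5. arr[5] = 13.
Sum: 77 + 13 = 90.

90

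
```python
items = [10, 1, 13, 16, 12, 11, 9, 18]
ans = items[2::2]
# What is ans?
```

items has length 8. The slice items[2::2] selects indices [2, 4, 6] (2->13, 4->12, 6->9), giving [13, 12, 9].

[13, 12, 9]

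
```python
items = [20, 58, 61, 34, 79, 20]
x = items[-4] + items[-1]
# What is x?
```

items has length 6. Negative index -4 maps to positive index 6 + (-4) = 2. items[2] = 61.
items has length 6. Negative index -1 maps to positive index 6 + (-1) = 5. items[5] = 20.
Sum: 61 + 20 = 81.

81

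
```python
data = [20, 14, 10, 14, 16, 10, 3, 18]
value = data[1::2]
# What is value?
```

data has length 8. The slice data[1::2] selects indices [1, 3, 5, 7] (1->14, 3->14, 5->10, 7->18), giving [14, 14, 10, 18].

[14, 14, 10, 18]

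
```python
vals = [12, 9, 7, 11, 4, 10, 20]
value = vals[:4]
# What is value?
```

vals has length 7. The slice vals[:4] selects indices [0, 1, 2, 3] (0->12, 1->9, 2->7, 3->11), giving [12, 9, 7, 11].

[12, 9, 7, 11]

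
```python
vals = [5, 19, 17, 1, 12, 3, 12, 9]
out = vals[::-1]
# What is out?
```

vals has length 8. The slice vals[::-1] selects indices [7, 6, 5, 4, 3, 2, 1, 0] (7->9, 6->12, 5->3, 4->12, 3->1, 2->17, 1->19, 0->5), giving [9, 12, 3, 12, 1, 17, 19, 5].

[9, 12, 3, 12, 1, 17, 19, 5]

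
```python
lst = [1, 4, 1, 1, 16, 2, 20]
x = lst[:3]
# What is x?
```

lst has length 7. The slice lst[:3] selects indices [0, 1, 2] (0->1, 1->4, 2->1), giving [1, 4, 1].

[1, 4, 1]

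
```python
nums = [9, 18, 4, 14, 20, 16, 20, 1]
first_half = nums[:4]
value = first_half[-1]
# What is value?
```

nums has length 8. The slice nums[:4] selects indices [0, 1, 2, 3] (0->9, 1->18, 2->4, 3->14), giving [9, 18, 4, 14]. So first_half = [9, 18, 4, 14]. Then first_half[-1] = 14.

14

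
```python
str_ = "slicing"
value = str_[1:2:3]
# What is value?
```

str_ has length 7. The slice str_[1:2:3] selects indices [1] (1->'l'), giving 'l'.

'l'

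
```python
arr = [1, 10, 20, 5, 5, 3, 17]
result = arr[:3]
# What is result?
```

arr has length 7. The slice arr[:3] selects indices [0, 1, 2] (0->1, 1->10, 2->20), giving [1, 10, 20].

[1, 10, 20]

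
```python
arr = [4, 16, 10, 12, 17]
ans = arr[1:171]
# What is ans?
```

arr has length 5. The slice arr[1:171] selects indices [1, 2, 3, 4] (1->16, 2->10, 3->12, 4->17), giving [16, 10, 12, 17].

[16, 10, 12, 17]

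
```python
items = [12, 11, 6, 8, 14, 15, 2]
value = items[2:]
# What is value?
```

items has length 7. The slice items[2:] selects indices [2, 3, 4, 5, 6] (2->6, 3->8, 4->14, 5->15, 6->2), giving [6, 8, 14, 15, 2].

[6, 8, 14, 15, 2]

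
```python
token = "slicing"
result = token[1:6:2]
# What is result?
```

token has length 7. The slice token[1:6:2] selects indices [1, 3, 5] (1->'l', 3->'c', 5->'n'), giving 'lcn'.

'lcn'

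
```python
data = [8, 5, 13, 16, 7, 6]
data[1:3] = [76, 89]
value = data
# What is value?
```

data starts as [8, 5, 13, 16, 7, 6] (length 6). The slice data[1:3] covers indices [1, 2] with values [5, 13]. Replacing that slice with [76, 89] (same length) produces [8, 76, 89, 16, 7, 6].

[8, 76, 89, 16, 7, 6]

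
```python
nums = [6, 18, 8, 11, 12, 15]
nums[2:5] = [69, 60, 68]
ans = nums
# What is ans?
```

nums starts as [6, 18, 8, 11, 12, 15] (length 6). The slice nums[2:5] covers indices [2, 3, 4] with values [8, 11, 12]. Replacing that slice with [69, 60, 68] (same length) produces [6, 18, 69, 60, 68, 15].

[6, 18, 69, 60, 68, 15]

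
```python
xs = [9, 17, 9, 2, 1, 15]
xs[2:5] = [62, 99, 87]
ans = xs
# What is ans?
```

xs starts as [9, 17, 9, 2, 1, 15] (length 6). The slice xs[2:5] covers indices [2, 3, 4] with values [9, 2, 1]. Replacing that slice with [62, 99, 87] (same length) produces [9, 17, 62, 99, 87, 15].

[9, 17, 62, 99, 87, 15]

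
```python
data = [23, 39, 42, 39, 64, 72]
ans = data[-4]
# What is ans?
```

data has length 6. Negative index -4 maps to positive index 6 + (-4) = 2. data[2] = 42.

42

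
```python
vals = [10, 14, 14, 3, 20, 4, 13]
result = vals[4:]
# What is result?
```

vals has length 7. The slice vals[4:] selects indices [4, 5, 6] (4->20, 5->4, 6->13), giving [20, 4, 13].

[20, 4, 13]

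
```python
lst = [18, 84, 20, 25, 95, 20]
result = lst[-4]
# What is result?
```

lst has length 6. Negative index -4 maps to positive index 6 + (-4) = 2. lst[2] = 20.

20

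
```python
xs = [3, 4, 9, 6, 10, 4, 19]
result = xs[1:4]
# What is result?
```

xs has length 7. The slice xs[1:4] selects indices [1, 2, 3] (1->4, 2->9, 3->6), giving [4, 9, 6].

[4, 9, 6]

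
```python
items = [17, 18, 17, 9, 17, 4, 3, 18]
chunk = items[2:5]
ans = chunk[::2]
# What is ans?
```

items has length 8. The slice items[2:5] selects indices [2, 3, 4] (2->17, 3->9, 4->17), giving [17, 9, 17]. So chunk = [17, 9, 17]. chunk has length 3. The slice chunk[::2] selects indices [0, 2] (0->17, 2->17), giving [17, 17].

[17, 17]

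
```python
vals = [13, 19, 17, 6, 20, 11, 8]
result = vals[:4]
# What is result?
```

vals has length 7. The slice vals[:4] selects indices [0, 1, 2, 3] (0->13, 1->19, 2->17, 3->6), giving [13, 19, 17, 6].

[13, 19, 17, 6]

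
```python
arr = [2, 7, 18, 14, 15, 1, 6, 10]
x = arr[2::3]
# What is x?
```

arr has length 8. The slice arr[2::3] selects indices [2, 5] (2->18, 5->1), giving [18, 1].

[18, 1]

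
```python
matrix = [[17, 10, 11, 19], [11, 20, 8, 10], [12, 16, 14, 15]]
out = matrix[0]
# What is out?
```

matrix has 3 rows. Row 0 is [17, 10, 11, 19].

[17, 10, 11, 19]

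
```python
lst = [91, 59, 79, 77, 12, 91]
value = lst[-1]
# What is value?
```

lst has length 6. Negative index -1 maps to positive index 6 + (-1) = 5. lst[5] = 91.

91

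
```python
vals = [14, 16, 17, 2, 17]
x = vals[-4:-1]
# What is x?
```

vals has length 5. The slice vals[-4:-1] selects indices [1, 2, 3] (1->16, 2->17, 3->2), giving [16, 17, 2].

[16, 17, 2]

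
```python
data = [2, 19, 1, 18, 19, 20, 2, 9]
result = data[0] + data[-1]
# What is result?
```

data has length 8. data[0] = 2.
data has length 8. Negative index -1 maps to positive index 8 + (-1) = 7. data[7] = 9.
Sum: 2 + 9 = 11.

11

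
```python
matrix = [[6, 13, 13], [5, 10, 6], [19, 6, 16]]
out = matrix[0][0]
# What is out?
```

matrix[0] = [6, 13, 13]. Taking column 0 of that row yields 6.

6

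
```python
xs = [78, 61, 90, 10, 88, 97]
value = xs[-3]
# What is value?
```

xs has length 6. Negative index -3 maps to positive index 6 + (-3) = 3. xs[3] = 10.

10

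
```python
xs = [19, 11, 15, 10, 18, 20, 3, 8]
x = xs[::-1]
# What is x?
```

xs has length 8. The slice xs[::-1] selects indices [7, 6, 5, 4, 3, 2, 1, 0] (7->8, 6->3, 5->20, 4->18, 3->10, 2->15, 1->11, 0->19), giving [8, 3, 20, 18, 10, 15, 11, 19].

[8, 3, 20, 18, 10, 15, 11, 19]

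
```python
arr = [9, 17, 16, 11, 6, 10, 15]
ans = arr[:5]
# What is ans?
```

arr has length 7. The slice arr[:5] selects indices [0, 1, 2, 3, 4] (0->9, 1->17, 2->16, 3->11, 4->6), giving [9, 17, 16, 11, 6].

[9, 17, 16, 11, 6]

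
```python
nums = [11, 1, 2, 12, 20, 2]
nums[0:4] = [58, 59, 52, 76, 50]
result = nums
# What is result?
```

nums starts as [11, 1, 2, 12, 20, 2] (length 6). The slice nums[0:4] covers indices [0, 1, 2, 3] with values [11, 1, 2, 12]. Replacing that slice with [58, 59, 52, 76, 50] (different length) produces [58, 59, 52, 76, 50, 20, 2].

[58, 59, 52, 76, 50, 20, 2]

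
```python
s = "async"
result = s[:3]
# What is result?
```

s has length 5. The slice s[:3] selects indices [0, 1, 2] (0->'a', 1->'s', 2->'y'), giving 'asy'.

'asy'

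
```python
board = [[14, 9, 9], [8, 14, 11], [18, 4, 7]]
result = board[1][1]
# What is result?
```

board[1] = [8, 14, 11]. Taking column 1 of that row yields 14.

14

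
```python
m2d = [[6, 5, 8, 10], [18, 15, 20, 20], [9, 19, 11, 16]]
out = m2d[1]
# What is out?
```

m2d has 3 rows. Row 1 is [18, 15, 20, 20].

[18, 15, 20, 20]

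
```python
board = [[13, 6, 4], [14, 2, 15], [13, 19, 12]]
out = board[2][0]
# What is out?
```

board[2] = [13, 19, 12]. Taking column 0 of that row yields 13.

13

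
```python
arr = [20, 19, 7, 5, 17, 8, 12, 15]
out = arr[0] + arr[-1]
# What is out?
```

arr has length 8. arr[0] = 20.
arr has length 8. Negative index -1 maps to positive index 8 + (-1) = 7. arr[7] = 15.
Sum: 20 + 15 = 35.

35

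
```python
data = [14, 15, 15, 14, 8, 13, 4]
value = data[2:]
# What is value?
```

data has length 7. The slice data[2:] selects indices [2, 3, 4, 5, 6] (2->15, 3->14, 4->8, 5->13, 6->4), giving [15, 14, 8, 13, 4].

[15, 14, 8, 13, 4]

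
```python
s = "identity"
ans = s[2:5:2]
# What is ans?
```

s has length 8. The slice s[2:5:2] selects indices [2, 4] (2->'e', 4->'t'), giving 'et'.

'et'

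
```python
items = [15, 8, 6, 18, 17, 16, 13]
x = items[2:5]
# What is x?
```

items has length 7. The slice items[2:5] selects indices [2, 3, 4] (2->6, 3->18, 4->17), giving [6, 18, 17].

[6, 18, 17]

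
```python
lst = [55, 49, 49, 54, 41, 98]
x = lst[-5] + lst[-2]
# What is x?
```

lst has length 6. Negative index -5 maps to positive index 6 + (-5) = 1. lst[1] = 49.
lst has length 6. Negative index -2 maps to positive index 6 + (-2) = 4. lst[4] = 41.
Sum: 49 + 41 = 90.

90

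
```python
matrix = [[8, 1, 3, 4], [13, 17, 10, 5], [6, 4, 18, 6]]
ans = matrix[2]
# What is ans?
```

matrix has 3 rows. Row 2 is [6, 4, 18, 6].

[6, 4, 18, 6]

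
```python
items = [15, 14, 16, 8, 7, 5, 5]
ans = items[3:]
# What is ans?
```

items has length 7. The slice items[3:] selects indices [3, 4, 5, 6] (3->8, 4->7, 5->5, 6->5), giving [8, 7, 5, 5].

[8, 7, 5, 5]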